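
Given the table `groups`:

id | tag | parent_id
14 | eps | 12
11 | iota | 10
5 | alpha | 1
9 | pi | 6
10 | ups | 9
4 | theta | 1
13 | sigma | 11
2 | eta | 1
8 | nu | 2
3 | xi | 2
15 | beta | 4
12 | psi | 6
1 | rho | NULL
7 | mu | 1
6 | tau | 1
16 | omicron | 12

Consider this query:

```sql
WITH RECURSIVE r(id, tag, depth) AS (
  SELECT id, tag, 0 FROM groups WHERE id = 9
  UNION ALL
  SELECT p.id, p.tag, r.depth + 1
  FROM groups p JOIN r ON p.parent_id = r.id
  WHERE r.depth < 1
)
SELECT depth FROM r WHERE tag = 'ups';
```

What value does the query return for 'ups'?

1

Base: id=9 (pi) at depth 0.
Iteration 1: rows with parent_id in {9} -> ups (id 10, depth 1).
Iteration 2: depth < 1 fails for all current rows; recursion stops.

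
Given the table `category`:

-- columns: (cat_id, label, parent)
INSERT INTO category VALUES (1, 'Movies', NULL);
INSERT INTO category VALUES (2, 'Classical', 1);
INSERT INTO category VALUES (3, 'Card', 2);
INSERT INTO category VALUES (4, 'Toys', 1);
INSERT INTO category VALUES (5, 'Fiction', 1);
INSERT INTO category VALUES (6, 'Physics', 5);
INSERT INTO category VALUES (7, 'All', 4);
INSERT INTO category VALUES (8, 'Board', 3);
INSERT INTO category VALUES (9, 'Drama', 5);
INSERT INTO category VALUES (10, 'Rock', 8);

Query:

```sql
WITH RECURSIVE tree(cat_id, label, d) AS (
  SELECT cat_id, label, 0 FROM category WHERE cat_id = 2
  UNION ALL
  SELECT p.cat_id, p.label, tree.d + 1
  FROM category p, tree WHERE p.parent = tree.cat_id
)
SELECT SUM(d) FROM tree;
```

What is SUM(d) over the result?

6

Base: cat_id=2 (Classical) at d 0.
Iteration 1: rows with parent in {2} -> Card (id 3, d 1).
Iteration 2: rows with parent in {3} -> Board (id 8, d 2).
Iteration 3: rows with parent in {8} -> Rock (id 10, d 3).
Iteration 4: no rows with parent in {10}; recursion stops.
SUM(d) = 0 + 1 + 2 + 3 = 6.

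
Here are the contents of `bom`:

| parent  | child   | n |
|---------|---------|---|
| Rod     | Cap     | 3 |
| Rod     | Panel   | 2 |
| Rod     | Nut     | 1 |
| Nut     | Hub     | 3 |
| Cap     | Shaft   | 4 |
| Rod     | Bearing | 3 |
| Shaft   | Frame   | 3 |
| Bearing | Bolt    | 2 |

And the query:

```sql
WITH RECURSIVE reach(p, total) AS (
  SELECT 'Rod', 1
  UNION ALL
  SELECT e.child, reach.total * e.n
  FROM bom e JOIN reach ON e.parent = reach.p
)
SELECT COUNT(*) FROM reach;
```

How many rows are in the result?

Base: (Rod, total=1).
Iteration 1: components of {Rod} -> Bearing = 1*3 = 3, Cap = 1*3 = 3, Nut = 1*1 = 1, Panel = 1*2 = 2.
Iteration 2: components of {Bearing,Cap,Nut,Panel} -> Bolt = 3*2 = 6, Hub = 1*3 = 3, Shaft = 3*4 = 12.
Iteration 3: components of {Bolt,Hub,Shaft} -> Frame = 12*3 = 36.
Iteration 4: no further components; recursion stops.
Total rows emitted: 9.

9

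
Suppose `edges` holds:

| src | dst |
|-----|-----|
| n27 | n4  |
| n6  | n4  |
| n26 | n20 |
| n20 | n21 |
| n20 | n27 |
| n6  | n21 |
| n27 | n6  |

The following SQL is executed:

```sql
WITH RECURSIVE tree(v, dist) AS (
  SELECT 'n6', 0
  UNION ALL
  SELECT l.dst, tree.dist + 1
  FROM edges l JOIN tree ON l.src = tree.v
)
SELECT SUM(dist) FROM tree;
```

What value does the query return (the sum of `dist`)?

2

Base: (n6, dist=0).
Iteration 1: edges from {n6} -> (n21, dist=1), (n4, dist=1).
Iteration 2: no outgoing edges from {n21,n4}; recursion stops.
SUM(dist) = 0 + 1 + 1 = 2.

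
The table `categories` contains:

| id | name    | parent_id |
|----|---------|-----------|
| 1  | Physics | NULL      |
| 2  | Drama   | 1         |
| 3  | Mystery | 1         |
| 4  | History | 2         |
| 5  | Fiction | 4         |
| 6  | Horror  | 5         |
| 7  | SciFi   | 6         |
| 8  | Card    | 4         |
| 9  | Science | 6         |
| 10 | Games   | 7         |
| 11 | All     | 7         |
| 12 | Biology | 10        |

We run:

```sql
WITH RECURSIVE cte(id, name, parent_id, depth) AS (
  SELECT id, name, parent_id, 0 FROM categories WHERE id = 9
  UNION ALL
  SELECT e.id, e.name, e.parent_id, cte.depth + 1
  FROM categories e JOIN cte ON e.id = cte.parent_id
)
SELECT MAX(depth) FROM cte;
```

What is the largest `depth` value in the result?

Base: id=9 (Science), parent_id=6, depth 0.
Iteration 1: join on id=6 -> Horror (id 6, parent_id=5, depth 1).
Iteration 2: join on id=5 -> Fiction (id 5, parent_id=4, depth 2).
Iteration 3: join on id=4 -> History (id 4, parent_id=2, depth 3).
Iteration 4: join on id=2 -> Drama (id 2, parent_id=1, depth 4).
Iteration 5: join on id=1 -> Physics (id 1, parent_id=NULL, depth 5).
Iteration 6: parent_id is NULL; no match; recursion stops.
depth values: 0, 1, 2, 3, 4, 5; the maximum is 5.

5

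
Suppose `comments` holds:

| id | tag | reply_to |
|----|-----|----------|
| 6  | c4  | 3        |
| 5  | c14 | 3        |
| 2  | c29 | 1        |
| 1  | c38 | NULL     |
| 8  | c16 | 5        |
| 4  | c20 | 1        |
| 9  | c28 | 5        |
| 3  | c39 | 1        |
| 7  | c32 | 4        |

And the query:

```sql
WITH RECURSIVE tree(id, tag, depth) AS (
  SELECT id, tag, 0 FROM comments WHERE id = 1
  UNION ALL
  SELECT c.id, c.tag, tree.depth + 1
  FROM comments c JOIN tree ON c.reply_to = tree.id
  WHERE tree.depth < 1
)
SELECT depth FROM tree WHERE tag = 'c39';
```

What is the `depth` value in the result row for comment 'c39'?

1

Base: id=1 (c38) at depth 0.
Iteration 1: rows with reply_to in {1} -> c29 (id 2, depth 1), c39 (id 3, depth 1), c20 (id 4, depth 1).
Iteration 2: depth < 1 fails for all current rows; recursion stops.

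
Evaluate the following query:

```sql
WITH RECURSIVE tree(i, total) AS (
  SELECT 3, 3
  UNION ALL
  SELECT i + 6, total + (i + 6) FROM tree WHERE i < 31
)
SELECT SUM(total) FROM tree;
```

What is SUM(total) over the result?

Base: i=3, total=3.
Iteration 1: 3 < 31 holds -> i = 3 + 6 = 9, total = 3 + 9 = 12.
Iteration 2: 9 < 31 holds -> i = 9 + 6 = 15, total = 12 + 15 = 27.
Iteration 3: 15 < 31 holds -> i = 15 + 6 = 21, total = 27 + 21 = 48.
Iteration 4: 21 < 31 holds -> i = 21 + 6 = 27, total = 48 + 27 = 75.
Iteration 5: 27 < 31 holds -> i = 27 + 6 = 33, total = 75 + 33 = 108.
Iteration 6: 33 < 31 fails; recursion stops.
SUM(total) = 3 + 12 + 27 + 48 + 75 + 108 = 273.

273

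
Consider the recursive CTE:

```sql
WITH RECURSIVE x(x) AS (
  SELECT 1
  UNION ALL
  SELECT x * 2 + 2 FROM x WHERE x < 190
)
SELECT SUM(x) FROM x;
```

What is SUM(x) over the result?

Base: x=1.
Iteration 1: 1 < 190 holds -> x = 1 * 2 + 2 = 4.
Iteration 2: 4 < 190 holds -> x = 4 * 2 + 2 = 10.
Iteration 3: 10 < 190 holds -> x = 10 * 2 + 2 = 22.
Iteration 4: 22 < 190 holds -> x = 22 * 2 + 2 = 46.
Iteration 5: 46 < 190 holds -> x = 46 * 2 + 2 = 94.
Iteration 6: 94 < 190 holds -> x = 94 * 2 + 2 = 190.
Iteration 7: 190 < 190 fails; recursion stops.
SUM(x) = 1 + 4 + 10 + 22 + 46 + 94 + 190 = 367.

367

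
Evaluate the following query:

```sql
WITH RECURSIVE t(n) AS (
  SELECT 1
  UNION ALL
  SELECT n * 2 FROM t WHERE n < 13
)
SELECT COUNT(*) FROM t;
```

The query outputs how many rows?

Base: n=1.
Iteration 1: 1 < 13 holds -> n = 1 * 2 = 2.
Iteration 2: 2 < 13 holds -> n = 2 * 2 = 4.
Iteration 3: 4 < 13 holds -> n = 4 * 2 = 8.
Iteration 4: 8 < 13 holds -> n = 8 * 2 = 16.
Iteration 5: 16 < 13 fails; recursion stops.
Total rows emitted: 5.

5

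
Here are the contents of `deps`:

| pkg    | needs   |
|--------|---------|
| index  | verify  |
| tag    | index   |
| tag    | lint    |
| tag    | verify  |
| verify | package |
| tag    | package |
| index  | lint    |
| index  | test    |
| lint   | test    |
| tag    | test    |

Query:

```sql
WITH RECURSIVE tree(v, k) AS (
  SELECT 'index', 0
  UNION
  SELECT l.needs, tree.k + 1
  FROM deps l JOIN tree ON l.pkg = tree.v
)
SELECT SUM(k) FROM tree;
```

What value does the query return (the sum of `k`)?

Base: (index, k=0).
Iteration 1: edges from {index} -> (lint, k=1), (test, k=1), (verify, k=1).
Iteration 2: edges from {lint,test,verify} -> (package, k=2), (test, k=2).
Iteration 3: no outgoing edges from {package,test}; recursion stops.
SUM(k) = 0 + 1 + 1 + 1 + 2 + 2 = 7.

7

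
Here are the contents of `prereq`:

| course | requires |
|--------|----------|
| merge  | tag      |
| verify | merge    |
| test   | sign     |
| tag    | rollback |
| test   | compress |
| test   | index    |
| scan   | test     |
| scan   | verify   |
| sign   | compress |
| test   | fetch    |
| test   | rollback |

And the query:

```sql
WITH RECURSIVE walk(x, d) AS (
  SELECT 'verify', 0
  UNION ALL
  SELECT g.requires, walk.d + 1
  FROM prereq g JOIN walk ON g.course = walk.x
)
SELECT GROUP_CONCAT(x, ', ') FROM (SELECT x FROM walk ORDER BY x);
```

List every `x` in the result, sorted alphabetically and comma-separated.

merge, rollback, tag, verify

Base: (verify, d=0).
Iteration 1: edges from {verify} -> (merge, d=1).
Iteration 2: edges from {merge} -> (tag, d=2).
Iteration 3: edges from {tag} -> (rollback, d=3).
Iteration 4: no outgoing edges from {rollback}; recursion stops.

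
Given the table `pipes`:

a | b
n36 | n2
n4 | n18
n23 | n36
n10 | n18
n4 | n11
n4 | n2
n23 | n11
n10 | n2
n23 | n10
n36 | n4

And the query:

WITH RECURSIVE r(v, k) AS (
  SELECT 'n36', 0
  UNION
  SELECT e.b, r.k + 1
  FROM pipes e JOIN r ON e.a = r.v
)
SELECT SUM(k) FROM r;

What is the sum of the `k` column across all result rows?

Base: (n36, k=0).
Iteration 1: edges from {n36} -> (n2, k=1), (n4, k=1).
Iteration 2: edges from {n2,n4} -> (n11, k=2), (n18, k=2), (n2, k=2).
Iteration 3: no outgoing edges from {n11,n18,n2}; recursion stops.
SUM(k) = 0 + 1 + 1 + 2 + 2 + 2 = 8.

8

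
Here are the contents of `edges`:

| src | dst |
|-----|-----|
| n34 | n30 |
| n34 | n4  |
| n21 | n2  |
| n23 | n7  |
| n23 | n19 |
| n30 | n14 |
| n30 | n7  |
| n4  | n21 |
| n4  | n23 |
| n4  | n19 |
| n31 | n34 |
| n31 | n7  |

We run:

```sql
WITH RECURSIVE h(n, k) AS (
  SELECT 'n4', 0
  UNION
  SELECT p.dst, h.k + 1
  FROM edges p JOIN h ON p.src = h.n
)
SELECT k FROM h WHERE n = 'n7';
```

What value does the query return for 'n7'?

Base: (n4, k=0).
Iteration 1: edges from {n4} -> (n19, k=1), (n21, k=1), (n23, k=1).
Iteration 2: edges from {n19,n21,n23} -> (n19, k=2), (n2, k=2), (n7, k=2).
Iteration 3: no outgoing edges from {n19,n2,n7}; recursion stops.

2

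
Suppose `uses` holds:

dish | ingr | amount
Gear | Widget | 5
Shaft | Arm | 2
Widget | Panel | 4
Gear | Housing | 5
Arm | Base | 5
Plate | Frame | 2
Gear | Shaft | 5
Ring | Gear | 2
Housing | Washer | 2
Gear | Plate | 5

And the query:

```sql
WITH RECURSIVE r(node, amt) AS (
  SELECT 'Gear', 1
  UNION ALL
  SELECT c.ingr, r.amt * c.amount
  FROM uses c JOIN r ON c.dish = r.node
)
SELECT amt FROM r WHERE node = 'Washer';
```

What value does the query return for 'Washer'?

10

Base: (Gear, amt=1).
Iteration 1: components of {Gear} -> Housing = 1*5 = 5, Plate = 1*5 = 5, Shaft = 1*5 = 5, Widget = 1*5 = 5.
Iteration 2: components of {Housing,Plate,Shaft,Widget} -> Arm = 5*2 = 10, Frame = 5*2 = 10, Panel = 5*4 = 20, Washer = 5*2 = 10.
Iteration 3: components of {Arm,Frame,Panel,Washer} -> Base = 10*5 = 50.
Iteration 4: no further components; recursion stops.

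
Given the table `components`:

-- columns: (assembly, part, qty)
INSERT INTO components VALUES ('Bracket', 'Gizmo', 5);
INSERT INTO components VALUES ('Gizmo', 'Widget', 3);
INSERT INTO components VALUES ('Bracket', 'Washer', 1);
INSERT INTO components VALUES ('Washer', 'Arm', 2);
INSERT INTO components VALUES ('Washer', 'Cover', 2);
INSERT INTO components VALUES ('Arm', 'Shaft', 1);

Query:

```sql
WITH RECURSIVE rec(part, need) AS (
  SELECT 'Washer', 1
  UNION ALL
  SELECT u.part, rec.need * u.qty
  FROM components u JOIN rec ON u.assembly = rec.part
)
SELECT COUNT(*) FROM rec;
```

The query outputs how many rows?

4

Base: (Washer, need=1).
Iteration 1: components of {Washer} -> Arm = 1*2 = 2, Cover = 1*2 = 2.
Iteration 2: components of {Arm,Cover} -> Shaft = 2*1 = 2.
Iteration 3: no further components; recursion stops.
Total rows emitted: 4.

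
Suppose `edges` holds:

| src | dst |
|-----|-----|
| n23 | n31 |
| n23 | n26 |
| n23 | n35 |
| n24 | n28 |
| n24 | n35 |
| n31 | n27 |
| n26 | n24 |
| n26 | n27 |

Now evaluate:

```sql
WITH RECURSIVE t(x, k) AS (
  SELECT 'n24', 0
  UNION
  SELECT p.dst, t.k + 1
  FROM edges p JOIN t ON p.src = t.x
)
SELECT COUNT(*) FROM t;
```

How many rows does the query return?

3

Base: (n24, k=0).
Iteration 1: edges from {n24} -> (n28, k=1), (n35, k=1).
Iteration 2: no outgoing edges from {n28,n35}; recursion stops.
Total rows emitted: 3.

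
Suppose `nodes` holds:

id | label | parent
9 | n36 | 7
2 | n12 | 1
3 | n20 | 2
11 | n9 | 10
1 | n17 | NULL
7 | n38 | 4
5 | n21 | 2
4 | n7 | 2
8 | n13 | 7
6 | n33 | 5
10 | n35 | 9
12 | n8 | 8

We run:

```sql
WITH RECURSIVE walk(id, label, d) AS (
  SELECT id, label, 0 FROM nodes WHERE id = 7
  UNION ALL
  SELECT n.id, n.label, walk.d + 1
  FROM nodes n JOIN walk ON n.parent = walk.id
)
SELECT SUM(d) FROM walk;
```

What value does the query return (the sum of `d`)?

Base: id=7 (n38) at d 0.
Iteration 1: rows with parent in {7} -> n13 (id 8, d 1), n36 (id 9, d 1).
Iteration 2: rows with parent in {8,9} -> n35 (id 10, d 2), n8 (id 12, d 2).
Iteration 3: rows with parent in {10,12} -> n9 (id 11, d 3).
Iteration 4: no rows with parent in {11}; recursion stops.
SUM(d) = 0 + 1 + 1 + 2 + 2 + 3 = 9.

9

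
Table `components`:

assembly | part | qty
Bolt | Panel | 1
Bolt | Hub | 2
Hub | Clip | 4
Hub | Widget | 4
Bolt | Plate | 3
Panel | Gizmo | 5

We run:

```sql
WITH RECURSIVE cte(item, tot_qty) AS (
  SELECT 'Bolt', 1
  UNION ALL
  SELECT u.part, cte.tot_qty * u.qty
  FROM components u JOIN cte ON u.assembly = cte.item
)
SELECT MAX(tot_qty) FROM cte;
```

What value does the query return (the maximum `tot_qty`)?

Base: (Bolt, tot_qty=1).
Iteration 1: components of {Bolt} -> Hub = 1*2 = 2, Panel = 1*1 = 1, Plate = 1*3 = 3.
Iteration 2: components of {Hub,Panel,Plate} -> Clip = 2*4 = 8, Gizmo = 1*5 = 5, Widget = 2*4 = 8.
Iteration 3: no further components; recursion stops.
tot_qty values: 1, 1, 2, 3, 5, 8, 8; the maximum is 8.

8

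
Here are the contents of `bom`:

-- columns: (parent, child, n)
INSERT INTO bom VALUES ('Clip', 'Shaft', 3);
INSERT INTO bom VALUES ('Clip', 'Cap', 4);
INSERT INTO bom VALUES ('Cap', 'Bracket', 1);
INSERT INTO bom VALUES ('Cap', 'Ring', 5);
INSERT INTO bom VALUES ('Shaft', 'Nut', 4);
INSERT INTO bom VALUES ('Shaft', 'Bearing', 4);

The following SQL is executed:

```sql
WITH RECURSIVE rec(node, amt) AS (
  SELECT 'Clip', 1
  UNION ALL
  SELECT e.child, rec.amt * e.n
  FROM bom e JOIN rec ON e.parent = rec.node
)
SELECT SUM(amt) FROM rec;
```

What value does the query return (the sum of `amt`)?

Base: (Clip, amt=1).
Iteration 1: components of {Clip} -> Cap = 1*4 = 4, Shaft = 1*3 = 3.
Iteration 2: components of {Cap,Shaft} -> Bearing = 3*4 = 12, Bracket = 4*1 = 4, Nut = 3*4 = 12, Ring = 4*5 = 20.
Iteration 3: no further components; recursion stops.
SUM(amt) = 1 + 3 + 4 + 12 + 12 + 4 + 20 = 56.

56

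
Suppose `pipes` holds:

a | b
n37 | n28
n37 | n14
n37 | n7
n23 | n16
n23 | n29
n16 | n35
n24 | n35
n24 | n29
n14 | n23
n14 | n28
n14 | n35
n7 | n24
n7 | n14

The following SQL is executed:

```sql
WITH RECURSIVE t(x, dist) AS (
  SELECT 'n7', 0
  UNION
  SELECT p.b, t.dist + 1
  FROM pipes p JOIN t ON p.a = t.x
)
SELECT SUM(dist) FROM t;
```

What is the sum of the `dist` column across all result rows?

Base: (n7, dist=0).
Iteration 1: edges from {n7} -> (n14, dist=1), (n24, dist=1).
Iteration 2: edges from {n14,n24} -> (n23, dist=2), (n28, dist=2), (n29, dist=2), (n35, dist=2). [UNION drops 1 duplicate row(s)]
Iteration 3: edges from {n23,n28,n29,n35} -> (n16, dist=3), (n29, dist=3).
Iteration 4: edges from {n16,n29} -> (n35, dist=4).
Iteration 5: no outgoing edges from {n35}; recursion stops.
SUM(dist) = 0 + 1 + 1 + 2 + 2 + 2 + 2 + 3 + 3 + 4 = 20.

20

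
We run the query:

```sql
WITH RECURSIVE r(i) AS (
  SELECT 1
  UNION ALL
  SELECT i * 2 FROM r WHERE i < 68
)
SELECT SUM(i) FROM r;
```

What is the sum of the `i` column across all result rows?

Base: i=1.
Iteration 1: 1 < 68 holds -> i = 1 * 2 = 2.
Iteration 2: 2 < 68 holds -> i = 2 * 2 = 4.
Iteration 3: 4 < 68 holds -> i = 4 * 2 = 8.
Iteration 4: 8 < 68 holds -> i = 8 * 2 = 16.
Iteration 5: 16 < 68 holds -> i = 16 * 2 = 32.
Iteration 6: 32 < 68 holds -> i = 32 * 2 = 64.
Iteration 7: 64 < 68 holds -> i = 64 * 2 = 128.
Iteration 8: 128 < 68 fails; recursion stops.
SUM(i) = 1 + 2 + 4 + 8 + 16 + 32 + 64 + 128 = 255.

255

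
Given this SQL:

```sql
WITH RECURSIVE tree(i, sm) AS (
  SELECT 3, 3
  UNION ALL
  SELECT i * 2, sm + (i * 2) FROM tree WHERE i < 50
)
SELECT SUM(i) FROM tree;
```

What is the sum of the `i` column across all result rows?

Base: i=3, sm=3.
Iteration 1: 3 < 50 holds -> i = 3 * 2 = 6, sm = 3 + 6 = 9.
Iteration 2: 6 < 50 holds -> i = 6 * 2 = 12, sm = 9 + 12 = 21.
Iteration 3: 12 < 50 holds -> i = 12 * 2 = 24, sm = 21 + 24 = 45.
Iteration 4: 24 < 50 holds -> i = 24 * 2 = 48, sm = 45 + 48 = 93.
Iteration 5: 48 < 50 holds -> i = 48 * 2 = 96, sm = 93 + 96 = 189.
Iteration 6: 96 < 50 fails; recursion stops.
SUM(i) = 3 + 6 + 12 + 24 + 48 + 96 = 189.

189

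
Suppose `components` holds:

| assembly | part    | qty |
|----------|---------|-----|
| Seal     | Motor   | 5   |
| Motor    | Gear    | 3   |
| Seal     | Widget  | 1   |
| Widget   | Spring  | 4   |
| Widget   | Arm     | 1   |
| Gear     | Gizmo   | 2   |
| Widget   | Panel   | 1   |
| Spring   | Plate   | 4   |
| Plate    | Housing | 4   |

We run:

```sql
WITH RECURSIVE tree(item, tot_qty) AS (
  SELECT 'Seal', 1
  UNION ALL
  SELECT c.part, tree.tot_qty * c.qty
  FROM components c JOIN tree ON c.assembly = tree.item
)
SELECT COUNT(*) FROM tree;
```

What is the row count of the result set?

Base: (Seal, tot_qty=1).
Iteration 1: components of {Seal} -> Motor = 1*5 = 5, Widget = 1*1 = 1.
Iteration 2: components of {Motor,Widget} -> Arm = 1*1 = 1, Gear = 5*3 = 15, Panel = 1*1 = 1, Spring = 1*4 = 4.
Iteration 3: components of {Arm,Gear,Panel,Spring} -> Gizmo = 15*2 = 30, Plate = 4*4 = 16.
Iteration 4: components of {Gizmo,Plate} -> Housing = 16*4 = 64.
Iteration 5: no further components; recursion stops.
Total rows emitted: 10.

10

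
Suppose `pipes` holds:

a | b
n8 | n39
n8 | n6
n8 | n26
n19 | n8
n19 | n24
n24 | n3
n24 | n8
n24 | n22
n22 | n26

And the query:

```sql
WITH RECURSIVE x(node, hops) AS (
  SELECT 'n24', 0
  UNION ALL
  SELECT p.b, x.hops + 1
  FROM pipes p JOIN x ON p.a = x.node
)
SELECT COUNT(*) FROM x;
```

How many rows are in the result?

Base: (n24, hops=0).
Iteration 1: edges from {n24} -> (n22, hops=1), (n3, hops=1), (n8, hops=1).
Iteration 2: edges from {n22,n3,n8} -> (n26, hops=2) x2, (n39, hops=2), (n6, hops=2). [UNION ALL keeps all 4 new rows, including repeats]
Iteration 3: no outgoing edges from {n26,n39,n6}; recursion stops.
Total rows emitted: 8.

8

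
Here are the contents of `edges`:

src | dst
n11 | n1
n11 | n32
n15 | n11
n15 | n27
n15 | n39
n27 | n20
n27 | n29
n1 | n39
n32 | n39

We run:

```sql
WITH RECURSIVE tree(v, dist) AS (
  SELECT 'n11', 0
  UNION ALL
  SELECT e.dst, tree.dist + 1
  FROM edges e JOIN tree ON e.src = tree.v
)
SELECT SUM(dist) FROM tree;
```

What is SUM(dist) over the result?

Base: (n11, dist=0).
Iteration 1: edges from {n11} -> (n1, dist=1), (n32, dist=1).
Iteration 2: edges from {n1,n32} -> (n39, dist=2) x2. [UNION ALL keeps all 2 new rows, including repeats]
Iteration 3: no outgoing edges from {n39}; recursion stops.
SUM(dist) = 0 + 1 + 1 + 2 + 2 = 6.

6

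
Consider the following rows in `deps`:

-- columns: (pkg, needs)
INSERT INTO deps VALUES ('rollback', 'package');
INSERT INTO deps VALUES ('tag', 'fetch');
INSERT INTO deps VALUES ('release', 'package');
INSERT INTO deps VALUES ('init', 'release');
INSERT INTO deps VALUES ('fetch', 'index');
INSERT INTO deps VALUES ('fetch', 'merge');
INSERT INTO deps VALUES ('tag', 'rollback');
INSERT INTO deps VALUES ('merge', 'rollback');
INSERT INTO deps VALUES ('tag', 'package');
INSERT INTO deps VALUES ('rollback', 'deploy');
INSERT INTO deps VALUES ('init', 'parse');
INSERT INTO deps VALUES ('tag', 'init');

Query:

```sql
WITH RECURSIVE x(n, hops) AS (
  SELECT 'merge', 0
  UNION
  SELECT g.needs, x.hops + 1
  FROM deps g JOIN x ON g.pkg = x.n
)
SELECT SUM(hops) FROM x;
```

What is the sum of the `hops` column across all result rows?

5

Base: (merge, hops=0).
Iteration 1: edges from {merge} -> (rollback, hops=1).
Iteration 2: edges from {rollback} -> (deploy, hops=2), (package, hops=2).
Iteration 3: no outgoing edges from {deploy,package}; recursion stops.
SUM(hops) = 0 + 1 + 2 + 2 = 5.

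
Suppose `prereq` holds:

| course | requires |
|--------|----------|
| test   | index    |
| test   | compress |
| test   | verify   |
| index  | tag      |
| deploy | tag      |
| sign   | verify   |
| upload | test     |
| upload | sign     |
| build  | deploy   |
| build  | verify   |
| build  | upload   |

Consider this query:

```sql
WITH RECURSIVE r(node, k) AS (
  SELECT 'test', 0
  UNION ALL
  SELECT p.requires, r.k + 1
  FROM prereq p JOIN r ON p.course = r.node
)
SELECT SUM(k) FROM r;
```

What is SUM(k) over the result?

Base: (test, k=0).
Iteration 1: edges from {test} -> (compress, k=1), (index, k=1), (verify, k=1).
Iteration 2: edges from {compress,index,verify} -> (tag, k=2).
Iteration 3: no outgoing edges from {tag}; recursion stops.
SUM(k) = 0 + 1 + 1 + 1 + 2 = 5.

5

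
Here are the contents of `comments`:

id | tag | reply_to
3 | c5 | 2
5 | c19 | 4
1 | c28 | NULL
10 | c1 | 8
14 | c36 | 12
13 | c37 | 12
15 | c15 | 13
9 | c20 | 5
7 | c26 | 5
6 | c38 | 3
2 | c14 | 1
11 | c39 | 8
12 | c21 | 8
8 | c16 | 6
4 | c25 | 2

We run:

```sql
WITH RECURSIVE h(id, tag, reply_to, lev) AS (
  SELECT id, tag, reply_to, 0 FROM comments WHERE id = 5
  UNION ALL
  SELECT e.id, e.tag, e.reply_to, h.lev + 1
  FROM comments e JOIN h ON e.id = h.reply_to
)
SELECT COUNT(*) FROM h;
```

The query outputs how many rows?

4

Base: id=5 (c19), reply_to=4, lev 0.
Iteration 1: join on id=4 -> c25 (id 4, reply_to=2, lev 1).
Iteration 2: join on id=2 -> c14 (id 2, reply_to=1, lev 2).
Iteration 3: join on id=1 -> c28 (id 1, reply_to=NULL, lev 3).
Iteration 4: reply_to is NULL; no match; recursion stops.
Total rows emitted: 4.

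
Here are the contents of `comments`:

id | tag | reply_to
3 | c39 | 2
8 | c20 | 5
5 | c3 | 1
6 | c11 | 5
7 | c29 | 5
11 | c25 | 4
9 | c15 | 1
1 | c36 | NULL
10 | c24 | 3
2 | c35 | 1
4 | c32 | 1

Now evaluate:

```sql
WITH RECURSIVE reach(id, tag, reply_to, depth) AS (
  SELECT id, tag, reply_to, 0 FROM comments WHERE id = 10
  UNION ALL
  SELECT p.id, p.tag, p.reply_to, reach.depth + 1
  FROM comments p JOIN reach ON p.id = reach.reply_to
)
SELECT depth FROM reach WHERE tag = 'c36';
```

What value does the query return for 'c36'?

3

Base: id=10 (c24), reply_to=3, depth 0.
Iteration 1: join on id=3 -> c39 (id 3, reply_to=2, depth 1).
Iteration 2: join on id=2 -> c35 (id 2, reply_to=1, depth 2).
Iteration 3: join on id=1 -> c36 (id 1, reply_to=NULL, depth 3).
Iteration 4: reply_to is NULL; no match; recursion stops.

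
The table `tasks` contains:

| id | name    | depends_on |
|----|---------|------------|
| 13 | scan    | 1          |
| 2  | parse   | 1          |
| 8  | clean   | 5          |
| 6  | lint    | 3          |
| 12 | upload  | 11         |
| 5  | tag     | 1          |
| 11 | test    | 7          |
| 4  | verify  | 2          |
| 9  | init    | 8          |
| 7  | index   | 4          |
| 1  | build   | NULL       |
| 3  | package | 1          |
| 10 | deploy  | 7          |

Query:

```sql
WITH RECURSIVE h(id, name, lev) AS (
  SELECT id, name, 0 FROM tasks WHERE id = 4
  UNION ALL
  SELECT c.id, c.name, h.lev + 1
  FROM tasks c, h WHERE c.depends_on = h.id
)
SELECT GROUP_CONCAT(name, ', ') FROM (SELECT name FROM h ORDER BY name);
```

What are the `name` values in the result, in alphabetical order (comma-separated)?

Base: id=4 (verify) at lev 0.
Iteration 1: rows with depends_on in {4} -> index (id 7, lev 1).
Iteration 2: rows with depends_on in {7} -> deploy (id 10, lev 2), test (id 11, lev 2).
Iteration 3: rows with depends_on in {10,11} -> upload (id 12, lev 3).
Iteration 4: no rows with depends_on in {12}; recursion stops.

deploy, index, test, upload, verify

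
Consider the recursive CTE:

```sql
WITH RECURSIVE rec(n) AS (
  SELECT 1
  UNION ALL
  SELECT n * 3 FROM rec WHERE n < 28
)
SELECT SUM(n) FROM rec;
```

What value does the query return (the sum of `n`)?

Base: n=1.
Iteration 1: 1 < 28 holds -> n = 1 * 3 = 3.
Iteration 2: 3 < 28 holds -> n = 3 * 3 = 9.
Iteration 3: 9 < 28 holds -> n = 9 * 3 = 27.
Iteration 4: 27 < 28 holds -> n = 27 * 3 = 81.
Iteration 5: 81 < 28 fails; recursion stops.
SUM(n) = 1 + 3 + 9 + 27 + 81 = 121.

121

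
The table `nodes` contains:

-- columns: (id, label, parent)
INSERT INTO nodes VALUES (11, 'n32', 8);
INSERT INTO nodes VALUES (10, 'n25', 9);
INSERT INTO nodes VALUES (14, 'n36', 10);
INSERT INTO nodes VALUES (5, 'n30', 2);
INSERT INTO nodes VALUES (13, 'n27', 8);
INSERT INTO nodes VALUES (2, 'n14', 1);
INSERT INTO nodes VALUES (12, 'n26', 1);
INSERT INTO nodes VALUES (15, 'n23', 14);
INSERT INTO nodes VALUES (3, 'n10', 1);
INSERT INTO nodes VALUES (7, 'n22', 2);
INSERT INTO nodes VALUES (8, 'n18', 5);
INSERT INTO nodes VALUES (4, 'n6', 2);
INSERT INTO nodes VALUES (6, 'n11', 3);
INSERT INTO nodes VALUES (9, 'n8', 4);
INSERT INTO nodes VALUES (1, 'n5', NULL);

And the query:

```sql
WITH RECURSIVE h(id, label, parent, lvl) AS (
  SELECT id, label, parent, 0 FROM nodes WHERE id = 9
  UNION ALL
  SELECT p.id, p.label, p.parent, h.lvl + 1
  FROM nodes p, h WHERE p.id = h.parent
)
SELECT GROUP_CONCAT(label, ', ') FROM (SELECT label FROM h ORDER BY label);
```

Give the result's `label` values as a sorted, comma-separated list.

Base: id=9 (n8), parent=4, lvl 0.
Iteration 1: join on id=4 -> n6 (id 4, parent=2, lvl 1).
Iteration 2: join on id=2 -> n14 (id 2, parent=1, lvl 2).
Iteration 3: join on id=1 -> n5 (id 1, parent=NULL, lvl 3).
Iteration 4: parent is NULL; no match; recursion stops.

n14, n5, n6, n8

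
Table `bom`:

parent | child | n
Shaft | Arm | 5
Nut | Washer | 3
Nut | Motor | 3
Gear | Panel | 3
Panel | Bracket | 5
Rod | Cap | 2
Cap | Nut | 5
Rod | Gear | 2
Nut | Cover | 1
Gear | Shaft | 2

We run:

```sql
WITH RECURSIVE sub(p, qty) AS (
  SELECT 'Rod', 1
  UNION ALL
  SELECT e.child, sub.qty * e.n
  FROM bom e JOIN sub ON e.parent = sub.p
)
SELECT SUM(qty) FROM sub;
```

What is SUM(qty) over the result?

Base: (Rod, qty=1).
Iteration 1: components of {Rod} -> Cap = 1*2 = 2, Gear = 1*2 = 2.
Iteration 2: components of {Cap,Gear} -> Nut = 2*5 = 10, Panel = 2*3 = 6, Shaft = 2*2 = 4.
Iteration 3: components of {Nut,Panel,Shaft} -> Arm = 4*5 = 20, Bracket = 6*5 = 30, Cover = 10*1 = 10, Motor = 10*3 = 30, Washer = 10*3 = 30.
Iteration 4: no further components; recursion stops.
SUM(qty) = 1 + 2 + 2 + 10 + 4 + 6 + 30 + 30 + 10 + 20 + 30 = 145.

145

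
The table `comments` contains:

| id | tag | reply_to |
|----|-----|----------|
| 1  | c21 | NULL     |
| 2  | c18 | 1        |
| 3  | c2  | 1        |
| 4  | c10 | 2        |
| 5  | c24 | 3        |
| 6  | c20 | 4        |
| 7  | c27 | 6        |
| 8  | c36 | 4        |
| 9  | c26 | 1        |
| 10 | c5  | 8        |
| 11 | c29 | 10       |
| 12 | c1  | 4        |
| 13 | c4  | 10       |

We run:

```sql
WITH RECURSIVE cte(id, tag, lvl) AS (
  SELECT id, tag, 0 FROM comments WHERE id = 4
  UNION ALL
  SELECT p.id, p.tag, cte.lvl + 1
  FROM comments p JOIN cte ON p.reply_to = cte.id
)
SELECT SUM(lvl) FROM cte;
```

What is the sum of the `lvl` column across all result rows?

13

Base: id=4 (c10) at lvl 0.
Iteration 1: rows with reply_to in {4} -> c20 (id 6, lvl 1), c36 (id 8, lvl 1), c1 (id 12, lvl 1).
Iteration 2: rows with reply_to in {6,8,12} -> c27 (id 7, lvl 2), c5 (id 10, lvl 2).
Iteration 3: rows with reply_to in {7,10} -> c29 (id 11, lvl 3), c4 (id 13, lvl 3).
Iteration 4: no rows with reply_to in {11,13}; recursion stops.
SUM(lvl) = 0 + 1 + 1 + 1 + 2 + 2 + 3 + 3 = 13.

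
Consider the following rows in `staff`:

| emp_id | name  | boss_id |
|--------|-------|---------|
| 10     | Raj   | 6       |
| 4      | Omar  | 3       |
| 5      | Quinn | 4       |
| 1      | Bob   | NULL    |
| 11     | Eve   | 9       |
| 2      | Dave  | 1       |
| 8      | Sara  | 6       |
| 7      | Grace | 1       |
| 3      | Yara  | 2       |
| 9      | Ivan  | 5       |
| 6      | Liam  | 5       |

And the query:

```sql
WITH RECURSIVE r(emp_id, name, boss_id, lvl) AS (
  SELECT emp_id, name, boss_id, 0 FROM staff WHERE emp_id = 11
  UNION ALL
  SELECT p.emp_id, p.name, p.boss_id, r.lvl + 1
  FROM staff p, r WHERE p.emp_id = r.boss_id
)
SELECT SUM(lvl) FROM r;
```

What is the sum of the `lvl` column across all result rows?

21

Base: emp_id=11 (Eve), boss_id=9, lvl 0.
Iteration 1: join on emp_id=9 -> Ivan (id 9, boss_id=5, lvl 1).
Iteration 2: join on emp_id=5 -> Quinn (id 5, boss_id=4, lvl 2).
Iteration 3: join on emp_id=4 -> Omar (id 4, boss_id=3, lvl 3).
Iteration 4: join on emp_id=3 -> Yara (id 3, boss_id=2, lvl 4).
Iteration 5: join on emp_id=2 -> Dave (id 2, boss_id=1, lvl 5).
Iteration 6: join on emp_id=1 -> Bob (id 1, boss_id=NULL, lvl 6).
Iteration 7: boss_id is NULL; no match; recursion stops.
SUM(lvl) = 0 + 1 + 2 + 3 + 4 + 5 + 6 = 21.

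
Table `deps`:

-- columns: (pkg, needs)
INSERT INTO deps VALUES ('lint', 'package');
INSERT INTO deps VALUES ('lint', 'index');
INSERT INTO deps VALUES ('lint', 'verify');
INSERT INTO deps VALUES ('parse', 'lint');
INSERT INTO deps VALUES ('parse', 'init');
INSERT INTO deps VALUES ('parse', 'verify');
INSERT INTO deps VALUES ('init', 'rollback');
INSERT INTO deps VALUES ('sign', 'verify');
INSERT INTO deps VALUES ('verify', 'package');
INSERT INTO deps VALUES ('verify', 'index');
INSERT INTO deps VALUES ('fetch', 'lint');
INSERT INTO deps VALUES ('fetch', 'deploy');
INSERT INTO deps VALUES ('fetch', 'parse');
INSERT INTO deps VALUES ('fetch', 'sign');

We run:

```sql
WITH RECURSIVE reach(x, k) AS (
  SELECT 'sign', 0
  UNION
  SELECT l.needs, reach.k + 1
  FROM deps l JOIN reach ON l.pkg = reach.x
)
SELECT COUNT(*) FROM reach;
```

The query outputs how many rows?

Base: (sign, k=0).
Iteration 1: edges from {sign} -> (verify, k=1).
Iteration 2: edges from {verify} -> (index, k=2), (package, k=2).
Iteration 3: no outgoing edges from {index,package}; recursion stops.
Total rows emitted: 4.

4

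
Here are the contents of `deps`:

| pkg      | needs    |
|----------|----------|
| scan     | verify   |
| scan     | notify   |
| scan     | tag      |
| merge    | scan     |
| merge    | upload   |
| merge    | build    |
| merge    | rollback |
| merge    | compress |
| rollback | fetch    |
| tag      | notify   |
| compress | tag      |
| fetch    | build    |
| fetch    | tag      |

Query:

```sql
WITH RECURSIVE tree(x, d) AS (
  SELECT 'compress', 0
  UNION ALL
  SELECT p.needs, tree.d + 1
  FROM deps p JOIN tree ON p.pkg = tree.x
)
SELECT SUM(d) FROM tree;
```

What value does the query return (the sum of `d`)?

Base: (compress, d=0).
Iteration 1: edges from {compress} -> (tag, d=1).
Iteration 2: edges from {tag} -> (notify, d=2).
Iteration 3: no outgoing edges from {notify}; recursion stops.
SUM(d) = 0 + 1 + 2 = 3.

3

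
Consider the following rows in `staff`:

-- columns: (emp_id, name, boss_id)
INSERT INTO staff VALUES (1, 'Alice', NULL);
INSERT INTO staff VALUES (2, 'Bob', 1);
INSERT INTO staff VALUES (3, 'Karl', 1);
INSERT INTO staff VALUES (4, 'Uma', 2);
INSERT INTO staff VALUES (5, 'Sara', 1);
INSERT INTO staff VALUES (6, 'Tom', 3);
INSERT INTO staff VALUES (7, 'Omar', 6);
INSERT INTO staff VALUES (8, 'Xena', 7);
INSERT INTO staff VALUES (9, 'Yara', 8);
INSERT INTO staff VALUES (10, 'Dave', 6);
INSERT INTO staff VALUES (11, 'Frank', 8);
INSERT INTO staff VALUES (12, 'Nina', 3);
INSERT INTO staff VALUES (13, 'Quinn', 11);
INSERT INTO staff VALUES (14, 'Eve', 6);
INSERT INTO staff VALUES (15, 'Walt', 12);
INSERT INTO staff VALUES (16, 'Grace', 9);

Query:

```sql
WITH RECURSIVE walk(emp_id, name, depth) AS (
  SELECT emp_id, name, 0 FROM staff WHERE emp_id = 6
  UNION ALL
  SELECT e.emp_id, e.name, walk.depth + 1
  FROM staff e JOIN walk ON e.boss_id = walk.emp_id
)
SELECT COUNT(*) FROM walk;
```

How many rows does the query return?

Base: emp_id=6 (Tom) at depth 0.
Iteration 1: rows with boss_id in {6} -> Omar (id 7, depth 1), Dave (id 10, depth 1), Eve (id 14, depth 1).
Iteration 2: rows with boss_id in {7,10,14} -> Xena (id 8, depth 2).
Iteration 3: rows with boss_id in {8} -> Yara (id 9, depth 3), Frank (id 11, depth 3).
Iteration 4: rows with boss_id in {9,11} -> Quinn (id 13, depth 4), Grace (id 16, depth 4).
Iteration 5: no rows with boss_id in {13,16}; recursion stops.
Total rows emitted: 9.

9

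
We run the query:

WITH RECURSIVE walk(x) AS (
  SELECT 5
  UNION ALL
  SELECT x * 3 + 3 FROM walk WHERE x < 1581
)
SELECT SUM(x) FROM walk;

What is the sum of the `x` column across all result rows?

Base: x=5.
Iteration 1: 5 < 1581 holds -> x = 5 * 3 + 3 = 18.
Iteration 2: 18 < 1581 holds -> x = 18 * 3 + 3 = 57.
Iteration 3: 57 < 1581 holds -> x = 57 * 3 + 3 = 174.
Iteration 4: 174 < 1581 holds -> x = 174 * 3 + 3 = 525.
Iteration 5: 525 < 1581 holds -> x = 525 * 3 + 3 = 1578.
Iteration 6: 1578 < 1581 holds -> x = 1578 * 3 + 3 = 4737.
Iteration 7: 4737 < 1581 fails; recursion stops.
SUM(x) = 5 + 18 + 57 + 174 + 525 + 1578 + 4737 = 7094.

7094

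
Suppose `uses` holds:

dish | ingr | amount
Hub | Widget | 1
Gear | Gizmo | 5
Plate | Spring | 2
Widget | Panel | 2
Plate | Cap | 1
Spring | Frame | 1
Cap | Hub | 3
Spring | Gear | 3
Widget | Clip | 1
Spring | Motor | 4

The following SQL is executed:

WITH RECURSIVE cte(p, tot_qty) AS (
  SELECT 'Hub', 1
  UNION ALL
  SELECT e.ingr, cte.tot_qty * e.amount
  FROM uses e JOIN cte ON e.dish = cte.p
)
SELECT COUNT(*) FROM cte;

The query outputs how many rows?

Base: (Hub, tot_qty=1).
Iteration 1: components of {Hub} -> Widget = 1*1 = 1.
Iteration 2: components of {Widget} -> Clip = 1*1 = 1, Panel = 1*2 = 2.
Iteration 3: no further components; recursion stops.
Total rows emitted: 4.

4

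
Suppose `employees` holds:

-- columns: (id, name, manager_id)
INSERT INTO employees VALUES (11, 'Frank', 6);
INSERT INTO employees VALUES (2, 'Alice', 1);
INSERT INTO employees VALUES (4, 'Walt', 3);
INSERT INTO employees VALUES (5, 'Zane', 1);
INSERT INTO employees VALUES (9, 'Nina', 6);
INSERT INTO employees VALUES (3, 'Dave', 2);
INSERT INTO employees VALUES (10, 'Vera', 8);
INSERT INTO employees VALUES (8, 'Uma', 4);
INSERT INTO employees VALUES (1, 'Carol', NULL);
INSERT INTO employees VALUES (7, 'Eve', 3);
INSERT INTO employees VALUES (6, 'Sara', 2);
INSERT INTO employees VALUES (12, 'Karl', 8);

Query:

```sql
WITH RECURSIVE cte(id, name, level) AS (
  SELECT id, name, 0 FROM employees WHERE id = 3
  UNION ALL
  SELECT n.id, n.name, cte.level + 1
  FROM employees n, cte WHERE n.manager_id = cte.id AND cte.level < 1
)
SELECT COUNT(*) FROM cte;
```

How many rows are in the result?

Base: id=3 (Dave) at level 0.
Iteration 1: rows with manager_id in {3} -> Walt (id 4, level 1), Eve (id 7, level 1).
Iteration 2: level < 1 fails for all current rows; recursion stops.
Total rows emitted: 3.

3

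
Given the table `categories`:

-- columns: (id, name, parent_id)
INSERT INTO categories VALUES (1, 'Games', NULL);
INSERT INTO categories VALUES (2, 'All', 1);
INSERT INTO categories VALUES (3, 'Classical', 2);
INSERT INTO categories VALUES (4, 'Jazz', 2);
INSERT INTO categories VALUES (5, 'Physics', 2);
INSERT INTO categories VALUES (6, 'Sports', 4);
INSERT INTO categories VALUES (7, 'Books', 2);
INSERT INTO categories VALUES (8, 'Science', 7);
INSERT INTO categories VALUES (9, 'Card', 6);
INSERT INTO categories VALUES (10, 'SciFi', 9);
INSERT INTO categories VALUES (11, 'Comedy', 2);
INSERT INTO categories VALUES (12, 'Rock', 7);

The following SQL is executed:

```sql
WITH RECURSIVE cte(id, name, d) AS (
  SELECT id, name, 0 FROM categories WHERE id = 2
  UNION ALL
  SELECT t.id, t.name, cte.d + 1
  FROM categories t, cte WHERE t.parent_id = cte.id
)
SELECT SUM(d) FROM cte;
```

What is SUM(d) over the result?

18

Base: id=2 (All) at d 0.
Iteration 1: rows with parent_id in {2} -> Classical (id 3, d 1), Jazz (id 4, d 1), Physics (id 5, d 1), Books (id 7, d 1), Comedy (id 11, d 1).
Iteration 2: rows with parent_id in {3,4,5,7,11} -> Sports (id 6, d 2), Science (id 8, d 2), Rock (id 12, d 2).
Iteration 3: rows with parent_id in {6,8,12} -> Card (id 9, d 3).
Iteration 4: rows with parent_id in {9} -> SciFi (id 10, d 4).
Iteration 5: no rows with parent_id in {10}; recursion stops.
SUM(d) = 0 + 1 + 1 + 1 + 1 + 1 + 2 + 2 + 2 + 3 + 4 = 18.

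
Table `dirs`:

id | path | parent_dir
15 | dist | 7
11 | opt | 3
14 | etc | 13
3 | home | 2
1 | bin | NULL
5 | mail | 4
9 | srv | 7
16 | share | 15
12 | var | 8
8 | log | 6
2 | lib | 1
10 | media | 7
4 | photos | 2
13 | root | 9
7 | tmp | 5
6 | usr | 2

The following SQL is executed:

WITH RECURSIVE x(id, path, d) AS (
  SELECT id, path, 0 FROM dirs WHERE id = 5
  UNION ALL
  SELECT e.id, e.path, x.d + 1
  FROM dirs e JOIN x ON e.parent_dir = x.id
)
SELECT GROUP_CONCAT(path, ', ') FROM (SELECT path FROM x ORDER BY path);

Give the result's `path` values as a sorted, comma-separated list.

Base: id=5 (mail) at d 0.
Iteration 1: rows with parent_dir in {5} -> tmp (id 7, d 1).
Iteration 2: rows with parent_dir in {7} -> srv (id 9, d 2), media (id 10, d 2), dist (id 15, d 2).
Iteration 3: rows with parent_dir in {9,10,15} -> root (id 13, d 3), share (id 16, d 3).
Iteration 4: rows with parent_dir in {13,16} -> etc (id 14, d 4).
Iteration 5: no rows with parent_dir in {14}; recursion stops.

dist, etc, mail, media, root, share, srv, tmp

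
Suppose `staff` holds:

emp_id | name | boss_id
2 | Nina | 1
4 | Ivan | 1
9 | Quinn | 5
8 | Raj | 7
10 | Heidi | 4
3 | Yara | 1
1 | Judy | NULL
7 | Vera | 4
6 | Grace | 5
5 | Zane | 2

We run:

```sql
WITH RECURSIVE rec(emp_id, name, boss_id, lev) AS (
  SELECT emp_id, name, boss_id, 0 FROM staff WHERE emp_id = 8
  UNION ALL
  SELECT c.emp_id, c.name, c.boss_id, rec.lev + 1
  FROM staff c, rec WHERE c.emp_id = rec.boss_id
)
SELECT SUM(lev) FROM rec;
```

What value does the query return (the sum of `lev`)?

Base: emp_id=8 (Raj), boss_id=7, lev 0.
Iteration 1: join on emp_id=7 -> Vera (id 7, boss_id=4, lev 1).
Iteration 2: join on emp_id=4 -> Ivan (id 4, boss_id=1, lev 2).
Iteration 3: join on emp_id=1 -> Judy (id 1, boss_id=NULL, lev 3).
Iteration 4: boss_id is NULL; no match; recursion stops.
SUM(lev) = 0 + 1 + 2 + 3 = 6.

6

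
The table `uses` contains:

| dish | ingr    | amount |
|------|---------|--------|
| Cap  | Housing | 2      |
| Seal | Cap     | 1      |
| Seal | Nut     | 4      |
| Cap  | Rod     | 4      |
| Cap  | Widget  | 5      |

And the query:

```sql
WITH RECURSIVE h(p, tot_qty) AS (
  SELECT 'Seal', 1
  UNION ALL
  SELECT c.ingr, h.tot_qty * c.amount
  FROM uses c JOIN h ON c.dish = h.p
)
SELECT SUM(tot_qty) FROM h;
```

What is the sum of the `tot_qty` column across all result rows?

17

Base: (Seal, tot_qty=1).
Iteration 1: components of {Seal} -> Cap = 1*1 = 1, Nut = 1*4 = 4.
Iteration 2: components of {Cap,Nut} -> Housing = 1*2 = 2, Rod = 1*4 = 4, Widget = 1*5 = 5.
Iteration 3: no further components; recursion stops.
SUM(tot_qty) = 1 + 1 + 4 + 4 + 5 + 2 = 17.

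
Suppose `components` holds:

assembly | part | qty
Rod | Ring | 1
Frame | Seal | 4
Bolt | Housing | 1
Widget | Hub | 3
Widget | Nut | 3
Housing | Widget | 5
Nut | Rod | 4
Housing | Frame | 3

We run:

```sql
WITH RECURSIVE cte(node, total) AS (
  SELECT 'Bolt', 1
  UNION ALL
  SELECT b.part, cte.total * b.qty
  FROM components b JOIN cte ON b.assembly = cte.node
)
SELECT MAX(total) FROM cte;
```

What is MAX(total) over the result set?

60

Base: (Bolt, total=1).
Iteration 1: components of {Bolt} -> Housing = 1*1 = 1.
Iteration 2: components of {Housing} -> Frame = 1*3 = 3, Widget = 1*5 = 5.
Iteration 3: components of {Frame,Widget} -> Hub = 5*3 = 15, Nut = 5*3 = 15, Seal = 3*4 = 12.
Iteration 4: components of {Hub,Nut,Seal} -> Rod = 15*4 = 60.
Iteration 5: components of {Rod} -> Ring = 60*1 = 60.
Iteration 6: no further components; recursion stops.
total values: 1, 1, 5, 3, 15, 15, 12, 60, 60; the maximum is 60.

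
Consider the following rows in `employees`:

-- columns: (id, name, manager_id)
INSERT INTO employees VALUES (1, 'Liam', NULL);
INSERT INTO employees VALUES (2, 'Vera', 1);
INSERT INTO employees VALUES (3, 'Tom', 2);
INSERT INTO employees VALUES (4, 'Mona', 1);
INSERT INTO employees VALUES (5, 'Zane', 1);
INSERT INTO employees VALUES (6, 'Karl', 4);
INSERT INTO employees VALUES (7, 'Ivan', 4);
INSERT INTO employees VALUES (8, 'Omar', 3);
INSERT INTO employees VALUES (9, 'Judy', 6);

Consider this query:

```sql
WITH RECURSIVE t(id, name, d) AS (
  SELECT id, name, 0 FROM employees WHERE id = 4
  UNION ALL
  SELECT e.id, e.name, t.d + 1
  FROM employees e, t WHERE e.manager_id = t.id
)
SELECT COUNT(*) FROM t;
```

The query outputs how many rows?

4

Base: id=4 (Mona) at d 0.
Iteration 1: rows with manager_id in {4} -> Karl (id 6, d 1), Ivan (id 7, d 1).
Iteration 2: rows with manager_id in {6,7} -> Judy (id 9, d 2).
Iteration 3: no rows with manager_id in {9}; recursion stops.
Total rows emitted: 4.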